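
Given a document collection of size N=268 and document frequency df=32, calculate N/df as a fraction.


IDF ratio = N / df
= 268 / 32
= 67/8

67/8


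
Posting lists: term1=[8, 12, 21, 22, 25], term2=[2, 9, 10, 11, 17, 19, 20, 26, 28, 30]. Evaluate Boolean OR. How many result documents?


Boolean OR: find union of posting lists
term1 docs: [8, 12, 21, 22, 25]
term2 docs: [2, 9, 10, 11, 17, 19, 20, 26, 28, 30]
Union: [2, 8, 9, 10, 11, 12, 17, 19, 20, 21, 22, 25, 26, 28, 30]
|union| = 15

15


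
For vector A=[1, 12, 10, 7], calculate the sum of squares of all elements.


|A|^2 = sum of squared components
A[0]^2 = 1^2 = 1
A[1]^2 = 12^2 = 144
A[2]^2 = 10^2 = 100
A[3]^2 = 7^2 = 49
Sum = 1 + 144 + 100 + 49 = 294

294


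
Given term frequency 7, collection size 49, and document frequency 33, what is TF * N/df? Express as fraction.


TF * (N/df)
= 7 * (49/33)
= 7 * 49/33
= 343/33

343/33


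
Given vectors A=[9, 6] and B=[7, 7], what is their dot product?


Dot product = sum of element-wise products
A[0]*B[0] = 9*7 = 63
A[1]*B[1] = 6*7 = 42
Sum = 63 + 42 = 105

105


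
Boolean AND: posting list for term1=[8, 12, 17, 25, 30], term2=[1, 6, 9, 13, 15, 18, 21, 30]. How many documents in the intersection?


Boolean AND: find intersection of posting lists
term1 docs: [8, 12, 17, 25, 30]
term2 docs: [1, 6, 9, 13, 15, 18, 21, 30]
Intersection: [30]
|intersection| = 1

1


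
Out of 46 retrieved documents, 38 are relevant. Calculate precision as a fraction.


Precision = relevant_retrieved / total_retrieved
= 38 / 46
= 38 / (38 + 8)
= 19/23

19/23


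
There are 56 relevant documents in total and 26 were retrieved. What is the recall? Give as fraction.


Recall = retrieved_relevant / total_relevant
= 26 / 56
= 26 / (26 + 30)
= 13/28

13/28


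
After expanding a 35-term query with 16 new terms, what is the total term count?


Original terms: 35
Expansion terms: 16
Total = 35 + 16 = 51

51


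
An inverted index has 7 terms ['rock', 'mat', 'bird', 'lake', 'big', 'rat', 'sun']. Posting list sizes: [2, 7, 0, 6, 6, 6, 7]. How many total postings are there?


Summing posting list sizes:
'rock': 2 postings
'mat': 7 postings
'bird': 0 postings
'lake': 6 postings
'big': 6 postings
'rat': 6 postings
'sun': 7 postings
Total = 2 + 7 + 0 + 6 + 6 + 6 + 7 = 34

34


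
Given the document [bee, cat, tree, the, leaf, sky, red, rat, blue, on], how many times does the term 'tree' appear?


Document has 10 words
Scanning for 'tree':
Found at positions: [2]
Count = 1

1


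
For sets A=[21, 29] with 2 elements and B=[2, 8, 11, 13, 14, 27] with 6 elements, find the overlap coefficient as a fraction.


A intersect B = []
|A intersect B| = 0
min(|A|, |B|) = min(2, 6) = 2
Overlap = 0 / 2 = 0

0


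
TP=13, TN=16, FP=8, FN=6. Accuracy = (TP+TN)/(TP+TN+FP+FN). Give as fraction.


Accuracy = (TP + TN) / (TP + TN + FP + FN)
TP + TN = 13 + 16 = 29
Total = 13 + 16 + 8 + 6 = 43
Accuracy = 29 / 43 = 29/43

29/43


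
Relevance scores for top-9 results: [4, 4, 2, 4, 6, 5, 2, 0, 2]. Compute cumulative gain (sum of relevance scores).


Cumulative Gain = sum of relevance scores
Position 1: rel=4, running sum=4
Position 2: rel=4, running sum=8
Position 3: rel=2, running sum=10
Position 4: rel=4, running sum=14
Position 5: rel=6, running sum=20
Position 6: rel=5, running sum=25
Position 7: rel=2, running sum=27
Position 8: rel=0, running sum=27
Position 9: rel=2, running sum=29
CG = 29

29


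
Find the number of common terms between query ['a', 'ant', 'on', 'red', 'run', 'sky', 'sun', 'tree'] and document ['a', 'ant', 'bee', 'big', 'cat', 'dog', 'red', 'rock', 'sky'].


Query terms: ['a', 'ant', 'on', 'red', 'run', 'sky', 'sun', 'tree']
Document terms: ['a', 'ant', 'bee', 'big', 'cat', 'dog', 'red', 'rock', 'sky']
Common terms: ['a', 'ant', 'red', 'sky']
Overlap count = 4

4


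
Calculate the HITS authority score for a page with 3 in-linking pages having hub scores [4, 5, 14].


Authority = sum of hub scores of in-linkers
In-link 1: hub score = 4
In-link 2: hub score = 5
In-link 3: hub score = 14
Authority = 4 + 5 + 14 = 23

23


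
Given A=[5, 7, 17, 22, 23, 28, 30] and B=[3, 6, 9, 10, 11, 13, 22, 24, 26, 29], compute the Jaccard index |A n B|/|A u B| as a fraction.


A intersect B = [22]
|A intersect B| = 1
A union B = [3, 5, 6, 7, 9, 10, 11, 13, 17, 22, 23, 24, 26, 28, 29, 30]
|A union B| = 16
Jaccard = 1/16 = 1/16

1/16


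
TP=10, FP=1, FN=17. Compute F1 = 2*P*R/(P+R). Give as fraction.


F1 = 2 * P * R / (P + R)
P = TP/(TP+FP) = 10/11 = 10/11
R = TP/(TP+FN) = 10/27 = 10/27
2 * P * R = 2 * 10/11 * 10/27 = 200/297
P + R = 10/11 + 10/27 = 380/297
F1 = 200/297 / 380/297 = 10/19

10/19


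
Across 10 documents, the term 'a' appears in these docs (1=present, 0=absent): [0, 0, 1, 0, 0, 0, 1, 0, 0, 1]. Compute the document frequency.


Checking each document for 'a':
Doc 1: absent
Doc 2: absent
Doc 3: present
Doc 4: absent
Doc 5: absent
Doc 6: absent
Doc 7: present
Doc 8: absent
Doc 9: absent
Doc 10: present
df = sum of presences = 0 + 0 + 1 + 0 + 0 + 0 + 1 + 0 + 0 + 1 = 3

3


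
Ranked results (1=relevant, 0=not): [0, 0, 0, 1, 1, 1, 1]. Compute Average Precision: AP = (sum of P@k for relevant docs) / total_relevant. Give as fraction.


Computing P@k for each relevant position:
Position 1: not relevant
Position 2: not relevant
Position 3: not relevant
Position 4: relevant, P@4 = 1/4 = 1/4
Position 5: relevant, P@5 = 2/5 = 2/5
Position 6: relevant, P@6 = 3/6 = 1/2
Position 7: relevant, P@7 = 4/7 = 4/7
Sum of P@k = 1/4 + 2/5 + 1/2 + 4/7 = 241/140
AP = 241/140 / 4 = 241/560

241/560


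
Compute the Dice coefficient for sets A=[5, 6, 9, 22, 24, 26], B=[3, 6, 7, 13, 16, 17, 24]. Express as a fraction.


A intersect B = [6, 24]
|A intersect B| = 2
|A| = 6, |B| = 7
Dice = 2*2 / (6+7)
= 4 / 13 = 4/13

4/13


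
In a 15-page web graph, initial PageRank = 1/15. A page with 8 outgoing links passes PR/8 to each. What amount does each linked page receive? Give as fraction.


Initial PR = 1/15 = 1/15
Outlinks = 8
Contribution per link = PR / outlinks
= 1/15 / 8
= 1/120

1/120


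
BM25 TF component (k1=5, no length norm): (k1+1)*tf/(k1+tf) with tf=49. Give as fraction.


BM25 TF component = (k1+1)*tf / (k1+tf)
k1 = 5, tf = 49
Numerator = (5+1)*49 = 294
Denominator = 5 + 49 = 54
= 294/54 = 49/9

49/9


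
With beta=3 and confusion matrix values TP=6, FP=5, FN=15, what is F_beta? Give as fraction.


P = TP/(TP+FP) = 6/11 = 6/11
R = TP/(TP+FN) = 6/21 = 2/7
beta^2 = 3^2 = 9
(1 + beta^2) = 10
Numerator = (1+beta^2)*P*R = 120/77
Denominator = beta^2*P + R = 54/11 + 2/7 = 400/77
F_beta = 3/10

3/10


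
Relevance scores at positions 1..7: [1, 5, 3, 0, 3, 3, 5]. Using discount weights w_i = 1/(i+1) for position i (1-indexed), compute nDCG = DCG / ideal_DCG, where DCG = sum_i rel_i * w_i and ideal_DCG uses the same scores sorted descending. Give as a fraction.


Position discount weights w_i = 1/(i+1) for i=1..7:
Weights = [1/2, 1/3, 1/4, 1/5, 1/6, 1/7, 1/8]
Actual relevance: [1, 5, 3, 0, 3, 3, 5]
DCG = 1/2 + 5/3 + 3/4 + 0/5 + 3/6 + 3/7 + 5/8 = 751/168
Ideal relevance (sorted desc): [5, 5, 3, 3, 3, 1, 0]
Ideal DCG = 5/2 + 5/3 + 3/4 + 3/5 + 3/6 + 1/7 + 0/8 = 2587/420
nDCG = DCG / ideal_DCG = 751/168 / 2587/420 = 3755/5174

3755/5174


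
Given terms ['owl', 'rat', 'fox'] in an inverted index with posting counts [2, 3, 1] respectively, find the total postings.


Summing posting list sizes:
'owl': 2 postings
'rat': 3 postings
'fox': 1 postings
Total = 2 + 3 + 1 = 6

6


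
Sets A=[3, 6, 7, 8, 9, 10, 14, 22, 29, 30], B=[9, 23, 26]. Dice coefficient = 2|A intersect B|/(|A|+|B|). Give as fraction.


A intersect B = [9]
|A intersect B| = 1
|A| = 10, |B| = 3
Dice = 2*1 / (10+3)
= 2 / 13 = 2/13

2/13


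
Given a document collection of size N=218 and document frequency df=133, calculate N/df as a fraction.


IDF ratio = N / df
= 218 / 133
= 218/133

218/133


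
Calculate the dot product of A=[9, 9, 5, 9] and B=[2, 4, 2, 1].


Dot product = sum of element-wise products
A[0]*B[0] = 9*2 = 18
A[1]*B[1] = 9*4 = 36
A[2]*B[2] = 5*2 = 10
A[3]*B[3] = 9*1 = 9
Sum = 18 + 36 + 10 + 9 = 73

73


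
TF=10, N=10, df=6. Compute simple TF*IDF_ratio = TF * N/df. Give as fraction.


TF * (N/df)
= 10 * (10/6)
= 10 * 5/3
= 50/3

50/3


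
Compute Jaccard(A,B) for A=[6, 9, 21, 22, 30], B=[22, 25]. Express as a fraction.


A intersect B = [22]
|A intersect B| = 1
A union B = [6, 9, 21, 22, 25, 30]
|A union B| = 6
Jaccard = 1/6 = 1/6

1/6


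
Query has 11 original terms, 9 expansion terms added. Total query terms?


Original terms: 11
Expansion terms: 9
Total = 11 + 9 = 20

20


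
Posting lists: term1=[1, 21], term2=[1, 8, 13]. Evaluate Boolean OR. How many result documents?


Boolean OR: find union of posting lists
term1 docs: [1, 21]
term2 docs: [1, 8, 13]
Union: [1, 8, 13, 21]
|union| = 4

4


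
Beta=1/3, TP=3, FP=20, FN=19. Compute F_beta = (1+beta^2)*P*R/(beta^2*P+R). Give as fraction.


P = TP/(TP+FP) = 3/23 = 3/23
R = TP/(TP+FN) = 3/22 = 3/22
beta^2 = 1/3^2 = 1/9
(1 + beta^2) = 10/9
Numerator = (1+beta^2)*P*R = 5/253
Denominator = beta^2*P + R = 1/69 + 3/22 = 229/1518
F_beta = 30/229

30/229


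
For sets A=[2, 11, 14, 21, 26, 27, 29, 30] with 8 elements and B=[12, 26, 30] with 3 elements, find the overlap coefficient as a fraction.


A intersect B = [26, 30]
|A intersect B| = 2
min(|A|, |B|) = min(8, 3) = 3
Overlap = 2 / 3 = 2/3

2/3


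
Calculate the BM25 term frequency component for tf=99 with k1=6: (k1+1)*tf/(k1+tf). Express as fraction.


BM25 TF component = (k1+1)*tf / (k1+tf)
k1 = 6, tf = 99
Numerator = (6+1)*99 = 693
Denominator = 6 + 99 = 105
= 693/105 = 33/5

33/5


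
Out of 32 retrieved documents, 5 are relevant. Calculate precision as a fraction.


Precision = relevant_retrieved / total_retrieved
= 5 / 32
= 5 / (5 + 27)
= 5/32

5/32


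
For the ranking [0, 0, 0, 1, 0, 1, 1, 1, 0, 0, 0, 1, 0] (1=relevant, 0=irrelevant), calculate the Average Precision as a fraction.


Computing P@k for each relevant position:
Position 1: not relevant
Position 2: not relevant
Position 3: not relevant
Position 4: relevant, P@4 = 1/4 = 1/4
Position 5: not relevant
Position 6: relevant, P@6 = 2/6 = 1/3
Position 7: relevant, P@7 = 3/7 = 3/7
Position 8: relevant, P@8 = 4/8 = 1/2
Position 9: not relevant
Position 10: not relevant
Position 11: not relevant
Position 12: relevant, P@12 = 5/12 = 5/12
Position 13: not relevant
Sum of P@k = 1/4 + 1/3 + 3/7 + 1/2 + 5/12 = 27/14
AP = 27/14 / 5 = 27/70

27/70


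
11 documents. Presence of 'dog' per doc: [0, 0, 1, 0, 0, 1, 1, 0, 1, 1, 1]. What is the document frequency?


Checking each document for 'dog':
Doc 1: absent
Doc 2: absent
Doc 3: present
Doc 4: absent
Doc 5: absent
Doc 6: present
Doc 7: present
Doc 8: absent
Doc 9: present
Doc 10: present
Doc 11: present
df = sum of presences = 0 + 0 + 1 + 0 + 0 + 1 + 1 + 0 + 1 + 1 + 1 = 6

6


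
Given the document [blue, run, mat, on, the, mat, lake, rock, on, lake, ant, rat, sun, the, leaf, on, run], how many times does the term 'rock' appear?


Document has 17 words
Scanning for 'rock':
Found at positions: [7]
Count = 1

1


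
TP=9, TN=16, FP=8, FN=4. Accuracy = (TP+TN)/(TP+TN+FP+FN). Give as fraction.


Accuracy = (TP + TN) / (TP + TN + FP + FN)
TP + TN = 9 + 16 = 25
Total = 9 + 16 + 8 + 4 = 37
Accuracy = 25 / 37 = 25/37

25/37


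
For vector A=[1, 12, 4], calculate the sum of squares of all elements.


|A|^2 = sum of squared components
A[0]^2 = 1^2 = 1
A[1]^2 = 12^2 = 144
A[2]^2 = 4^2 = 16
Sum = 1 + 144 + 16 = 161

161


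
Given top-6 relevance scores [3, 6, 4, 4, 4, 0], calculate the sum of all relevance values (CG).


Cumulative Gain = sum of relevance scores
Position 1: rel=3, running sum=3
Position 2: rel=6, running sum=9
Position 3: rel=4, running sum=13
Position 4: rel=4, running sum=17
Position 5: rel=4, running sum=21
Position 6: rel=0, running sum=21
CG = 21

21


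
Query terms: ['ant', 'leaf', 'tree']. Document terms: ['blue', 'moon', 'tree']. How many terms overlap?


Query terms: ['ant', 'leaf', 'tree']
Document terms: ['blue', 'moon', 'tree']
Common terms: ['tree']
Overlap count = 1

1


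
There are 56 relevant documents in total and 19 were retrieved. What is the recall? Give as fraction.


Recall = retrieved_relevant / total_relevant
= 19 / 56
= 19 / (19 + 37)
= 19/56

19/56


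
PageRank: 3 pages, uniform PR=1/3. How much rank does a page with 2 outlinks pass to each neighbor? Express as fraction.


Initial PR = 1/3 = 1/3
Outlinks = 2
Contribution per link = PR / outlinks
= 1/3 / 2
= 1/6

1/6


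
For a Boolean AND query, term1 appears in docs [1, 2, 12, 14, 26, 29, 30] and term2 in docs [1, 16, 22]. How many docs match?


Boolean AND: find intersection of posting lists
term1 docs: [1, 2, 12, 14, 26, 29, 30]
term2 docs: [1, 16, 22]
Intersection: [1]
|intersection| = 1

1


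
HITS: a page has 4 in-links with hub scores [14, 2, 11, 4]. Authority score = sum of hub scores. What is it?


Authority = sum of hub scores of in-linkers
In-link 1: hub score = 14
In-link 2: hub score = 2
In-link 3: hub score = 11
In-link 4: hub score = 4
Authority = 14 + 2 + 11 + 4 = 31

31


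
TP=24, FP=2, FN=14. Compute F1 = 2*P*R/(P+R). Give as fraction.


F1 = 2 * P * R / (P + R)
P = TP/(TP+FP) = 24/26 = 12/13
R = TP/(TP+FN) = 24/38 = 12/19
2 * P * R = 2 * 12/13 * 12/19 = 288/247
P + R = 12/13 + 12/19 = 384/247
F1 = 288/247 / 384/247 = 3/4

3/4


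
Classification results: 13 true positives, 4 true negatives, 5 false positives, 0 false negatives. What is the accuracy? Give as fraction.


Accuracy = (TP + TN) / (TP + TN + FP + FN)
TP + TN = 13 + 4 = 17
Total = 13 + 4 + 5 + 0 = 22
Accuracy = 17 / 22 = 17/22

17/22


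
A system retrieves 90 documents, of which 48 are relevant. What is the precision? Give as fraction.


Precision = relevant_retrieved / total_retrieved
= 48 / 90
= 48 / (48 + 42)
= 8/15

8/15


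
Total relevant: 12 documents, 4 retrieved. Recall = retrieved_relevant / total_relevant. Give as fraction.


Recall = retrieved_relevant / total_relevant
= 4 / 12
= 4 / (4 + 8)
= 1/3

1/3


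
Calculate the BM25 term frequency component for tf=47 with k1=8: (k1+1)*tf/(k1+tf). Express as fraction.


BM25 TF component = (k1+1)*tf / (k1+tf)
k1 = 8, tf = 47
Numerator = (8+1)*47 = 423
Denominator = 8 + 47 = 55
= 423/55 = 423/55

423/55


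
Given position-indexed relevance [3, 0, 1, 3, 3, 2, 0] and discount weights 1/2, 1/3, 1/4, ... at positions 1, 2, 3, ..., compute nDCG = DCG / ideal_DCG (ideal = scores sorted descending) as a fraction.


Position discount weights w_i = 1/(i+1) for i=1..7:
Weights = [1/2, 1/3, 1/4, 1/5, 1/6, 1/7, 1/8]
Actual relevance: [3, 0, 1, 3, 3, 2, 0]
DCG = 3/2 + 0/3 + 1/4 + 3/5 + 3/6 + 2/7 + 0/8 = 439/140
Ideal relevance (sorted desc): [3, 3, 3, 2, 1, 0, 0]
Ideal DCG = 3/2 + 3/3 + 3/4 + 2/5 + 1/6 + 0/7 + 0/8 = 229/60
nDCG = DCG / ideal_DCG = 439/140 / 229/60 = 1317/1603

1317/1603


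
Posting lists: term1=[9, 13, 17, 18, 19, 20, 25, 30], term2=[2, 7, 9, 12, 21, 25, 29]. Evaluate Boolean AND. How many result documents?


Boolean AND: find intersection of posting lists
term1 docs: [9, 13, 17, 18, 19, 20, 25, 30]
term2 docs: [2, 7, 9, 12, 21, 25, 29]
Intersection: [9, 25]
|intersection| = 2

2


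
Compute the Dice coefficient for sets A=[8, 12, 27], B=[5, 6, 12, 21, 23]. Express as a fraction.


A intersect B = [12]
|A intersect B| = 1
|A| = 3, |B| = 5
Dice = 2*1 / (3+5)
= 2 / 8 = 1/4

1/4


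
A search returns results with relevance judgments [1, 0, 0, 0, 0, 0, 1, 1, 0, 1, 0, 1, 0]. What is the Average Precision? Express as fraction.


Computing P@k for each relevant position:
Position 1: relevant, P@1 = 1/1 = 1
Position 2: not relevant
Position 3: not relevant
Position 4: not relevant
Position 5: not relevant
Position 6: not relevant
Position 7: relevant, P@7 = 2/7 = 2/7
Position 8: relevant, P@8 = 3/8 = 3/8
Position 9: not relevant
Position 10: relevant, P@10 = 4/10 = 2/5
Position 11: not relevant
Position 12: relevant, P@12 = 5/12 = 5/12
Position 13: not relevant
Sum of P@k = 1 + 2/7 + 3/8 + 2/5 + 5/12 = 2081/840
AP = 2081/840 / 5 = 2081/4200

2081/4200


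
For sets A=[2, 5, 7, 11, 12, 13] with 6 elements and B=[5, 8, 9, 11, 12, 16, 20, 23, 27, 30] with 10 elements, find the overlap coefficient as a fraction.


A intersect B = [5, 11, 12]
|A intersect B| = 3
min(|A|, |B|) = min(6, 10) = 6
Overlap = 3 / 6 = 1/2

1/2


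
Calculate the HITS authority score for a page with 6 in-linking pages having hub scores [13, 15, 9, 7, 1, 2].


Authority = sum of hub scores of in-linkers
In-link 1: hub score = 13
In-link 2: hub score = 15
In-link 3: hub score = 9
In-link 4: hub score = 7
In-link 5: hub score = 1
In-link 6: hub score = 2
Authority = 13 + 15 + 9 + 7 + 1 + 2 = 47

47


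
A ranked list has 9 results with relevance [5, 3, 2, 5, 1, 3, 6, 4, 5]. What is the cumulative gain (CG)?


Cumulative Gain = sum of relevance scores
Position 1: rel=5, running sum=5
Position 2: rel=3, running sum=8
Position 3: rel=2, running sum=10
Position 4: rel=5, running sum=15
Position 5: rel=1, running sum=16
Position 6: rel=3, running sum=19
Position 7: rel=6, running sum=25
Position 8: rel=4, running sum=29
Position 9: rel=5, running sum=34
CG = 34

34


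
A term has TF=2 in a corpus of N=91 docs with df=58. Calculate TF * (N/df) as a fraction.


TF * (N/df)
= 2 * (91/58)
= 2 * 91/58
= 91/29

91/29


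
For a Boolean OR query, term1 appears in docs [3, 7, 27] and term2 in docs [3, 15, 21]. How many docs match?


Boolean OR: find union of posting lists
term1 docs: [3, 7, 27]
term2 docs: [3, 15, 21]
Union: [3, 7, 15, 21, 27]
|union| = 5

5


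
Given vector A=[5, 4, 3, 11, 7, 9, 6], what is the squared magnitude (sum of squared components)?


|A|^2 = sum of squared components
A[0]^2 = 5^2 = 25
A[1]^2 = 4^2 = 16
A[2]^2 = 3^2 = 9
A[3]^2 = 11^2 = 121
A[4]^2 = 7^2 = 49
A[5]^2 = 9^2 = 81
A[6]^2 = 6^2 = 36
Sum = 25 + 16 + 9 + 121 + 49 + 81 + 36 = 337

337


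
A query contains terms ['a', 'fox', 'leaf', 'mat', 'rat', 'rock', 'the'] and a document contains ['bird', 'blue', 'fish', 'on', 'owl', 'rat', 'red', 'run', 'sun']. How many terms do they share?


Query terms: ['a', 'fox', 'leaf', 'mat', 'rat', 'rock', 'the']
Document terms: ['bird', 'blue', 'fish', 'on', 'owl', 'rat', 'red', 'run', 'sun']
Common terms: ['rat']
Overlap count = 1

1


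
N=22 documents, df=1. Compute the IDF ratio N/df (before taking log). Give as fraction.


IDF ratio = N / df
= 22 / 1
= 22

22


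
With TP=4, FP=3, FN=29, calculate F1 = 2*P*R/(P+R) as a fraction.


F1 = 2 * P * R / (P + R)
P = TP/(TP+FP) = 4/7 = 4/7
R = TP/(TP+FN) = 4/33 = 4/33
2 * P * R = 2 * 4/7 * 4/33 = 32/231
P + R = 4/7 + 4/33 = 160/231
F1 = 32/231 / 160/231 = 1/5

1/5


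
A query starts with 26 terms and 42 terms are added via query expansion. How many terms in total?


Original terms: 26
Expansion terms: 42
Total = 26 + 42 = 68

68


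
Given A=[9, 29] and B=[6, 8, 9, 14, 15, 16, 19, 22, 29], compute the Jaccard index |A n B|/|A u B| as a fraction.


A intersect B = [9, 29]
|A intersect B| = 2
A union B = [6, 8, 9, 14, 15, 16, 19, 22, 29]
|A union B| = 9
Jaccard = 2/9 = 2/9

2/9


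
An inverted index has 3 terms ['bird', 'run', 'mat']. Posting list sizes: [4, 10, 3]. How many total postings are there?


Summing posting list sizes:
'bird': 4 postings
'run': 10 postings
'mat': 3 postings
Total = 4 + 10 + 3 = 17

17


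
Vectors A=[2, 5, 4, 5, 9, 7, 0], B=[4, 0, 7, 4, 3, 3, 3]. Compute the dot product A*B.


Dot product = sum of element-wise products
A[0]*B[0] = 2*4 = 8
A[1]*B[1] = 5*0 = 0
A[2]*B[2] = 4*7 = 28
A[3]*B[3] = 5*4 = 20
A[4]*B[4] = 9*3 = 27
A[5]*B[5] = 7*3 = 21
A[6]*B[6] = 0*3 = 0
Sum = 8 + 0 + 28 + 20 + 27 + 21 + 0 = 104

104


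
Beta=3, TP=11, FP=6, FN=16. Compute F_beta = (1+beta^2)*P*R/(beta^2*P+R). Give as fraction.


P = TP/(TP+FP) = 11/17 = 11/17
R = TP/(TP+FN) = 11/27 = 11/27
beta^2 = 3^2 = 9
(1 + beta^2) = 10
Numerator = (1+beta^2)*P*R = 1210/459
Denominator = beta^2*P + R = 99/17 + 11/27 = 2860/459
F_beta = 11/26

11/26


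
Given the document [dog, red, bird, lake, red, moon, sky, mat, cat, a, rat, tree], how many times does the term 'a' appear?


Document has 12 words
Scanning for 'a':
Found at positions: [9]
Count = 1

1


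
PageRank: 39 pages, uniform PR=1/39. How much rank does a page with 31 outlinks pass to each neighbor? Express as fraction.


Initial PR = 1/39 = 1/39
Outlinks = 31
Contribution per link = PR / outlinks
= 1/39 / 31
= 1/1209

1/1209


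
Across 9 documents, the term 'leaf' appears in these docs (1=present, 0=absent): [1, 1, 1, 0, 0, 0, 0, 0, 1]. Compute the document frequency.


Checking each document for 'leaf':
Doc 1: present
Doc 2: present
Doc 3: present
Doc 4: absent
Doc 5: absent
Doc 6: absent
Doc 7: absent
Doc 8: absent
Doc 9: present
df = sum of presences = 1 + 1 + 1 + 0 + 0 + 0 + 0 + 0 + 1 = 4

4


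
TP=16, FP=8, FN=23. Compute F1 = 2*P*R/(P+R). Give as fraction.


F1 = 2 * P * R / (P + R)
P = TP/(TP+FP) = 16/24 = 2/3
R = TP/(TP+FN) = 16/39 = 16/39
2 * P * R = 2 * 2/3 * 16/39 = 64/117
P + R = 2/3 + 16/39 = 14/13
F1 = 64/117 / 14/13 = 32/63

32/63


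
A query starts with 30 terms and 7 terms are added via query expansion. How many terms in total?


Original terms: 30
Expansion terms: 7
Total = 30 + 7 = 37

37


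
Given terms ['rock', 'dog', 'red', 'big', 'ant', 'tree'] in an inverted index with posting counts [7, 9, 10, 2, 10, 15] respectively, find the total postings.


Summing posting list sizes:
'rock': 7 postings
'dog': 9 postings
'red': 10 postings
'big': 2 postings
'ant': 10 postings
'tree': 15 postings
Total = 7 + 9 + 10 + 2 + 10 + 15 = 53

53


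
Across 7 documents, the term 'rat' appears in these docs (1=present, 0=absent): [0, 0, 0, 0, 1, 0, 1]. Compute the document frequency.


Checking each document for 'rat':
Doc 1: absent
Doc 2: absent
Doc 3: absent
Doc 4: absent
Doc 5: present
Doc 6: absent
Doc 7: present
df = sum of presences = 0 + 0 + 0 + 0 + 1 + 0 + 1 = 2

2


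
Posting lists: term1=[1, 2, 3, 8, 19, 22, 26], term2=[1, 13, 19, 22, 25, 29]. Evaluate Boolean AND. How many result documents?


Boolean AND: find intersection of posting lists
term1 docs: [1, 2, 3, 8, 19, 22, 26]
term2 docs: [1, 13, 19, 22, 25, 29]
Intersection: [1, 19, 22]
|intersection| = 3

3


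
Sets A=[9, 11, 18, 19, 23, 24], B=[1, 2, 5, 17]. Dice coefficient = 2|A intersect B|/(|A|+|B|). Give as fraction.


A intersect B = []
|A intersect B| = 0
|A| = 6, |B| = 4
Dice = 2*0 / (6+4)
= 0 / 10 = 0

0


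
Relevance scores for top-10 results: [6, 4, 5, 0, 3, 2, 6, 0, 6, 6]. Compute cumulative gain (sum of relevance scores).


Cumulative Gain = sum of relevance scores
Position 1: rel=6, running sum=6
Position 2: rel=4, running sum=10
Position 3: rel=5, running sum=15
Position 4: rel=0, running sum=15
Position 5: rel=3, running sum=18
Position 6: rel=2, running sum=20
Position 7: rel=6, running sum=26
Position 8: rel=0, running sum=26
Position 9: rel=6, running sum=32
Position 10: rel=6, running sum=38
CG = 38

38


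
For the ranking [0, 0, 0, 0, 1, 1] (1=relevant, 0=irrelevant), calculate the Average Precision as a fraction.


Computing P@k for each relevant position:
Position 1: not relevant
Position 2: not relevant
Position 3: not relevant
Position 4: not relevant
Position 5: relevant, P@5 = 1/5 = 1/5
Position 6: relevant, P@6 = 2/6 = 1/3
Sum of P@k = 1/5 + 1/3 = 8/15
AP = 8/15 / 2 = 4/15

4/15


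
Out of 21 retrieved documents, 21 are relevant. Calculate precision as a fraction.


Precision = relevant_retrieved / total_retrieved
= 21 / 21
= 21 / (21 + 0)
= 1

1


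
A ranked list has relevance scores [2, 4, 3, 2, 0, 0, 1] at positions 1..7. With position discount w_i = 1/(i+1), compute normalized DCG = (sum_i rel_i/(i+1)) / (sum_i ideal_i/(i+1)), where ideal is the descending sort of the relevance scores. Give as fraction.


Position discount weights w_i = 1/(i+1) for i=1..7:
Weights = [1/2, 1/3, 1/4, 1/5, 1/6, 1/7, 1/8]
Actual relevance: [2, 4, 3, 2, 0, 0, 1]
DCG = 2/2 + 4/3 + 3/4 + 2/5 + 0/6 + 0/7 + 1/8 = 433/120
Ideal relevance (sorted desc): [4, 3, 2, 2, 1, 0, 0]
Ideal DCG = 4/2 + 3/3 + 2/4 + 2/5 + 1/6 + 0/7 + 0/8 = 61/15
nDCG = DCG / ideal_DCG = 433/120 / 61/15 = 433/488

433/488


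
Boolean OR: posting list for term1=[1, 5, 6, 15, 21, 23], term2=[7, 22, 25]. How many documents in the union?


Boolean OR: find union of posting lists
term1 docs: [1, 5, 6, 15, 21, 23]
term2 docs: [7, 22, 25]
Union: [1, 5, 6, 7, 15, 21, 22, 23, 25]
|union| = 9

9


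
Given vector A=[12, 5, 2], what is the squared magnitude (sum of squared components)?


|A|^2 = sum of squared components
A[0]^2 = 12^2 = 144
A[1]^2 = 5^2 = 25
A[2]^2 = 2^2 = 4
Sum = 144 + 25 + 4 = 173

173


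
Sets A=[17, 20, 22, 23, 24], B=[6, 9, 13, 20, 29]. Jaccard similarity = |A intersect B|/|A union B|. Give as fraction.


A intersect B = [20]
|A intersect B| = 1
A union B = [6, 9, 13, 17, 20, 22, 23, 24, 29]
|A union B| = 9
Jaccard = 1/9 = 1/9

1/9


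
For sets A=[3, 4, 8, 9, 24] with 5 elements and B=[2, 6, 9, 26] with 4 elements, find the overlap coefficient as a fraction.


A intersect B = [9]
|A intersect B| = 1
min(|A|, |B|) = min(5, 4) = 4
Overlap = 1 / 4 = 1/4

1/4


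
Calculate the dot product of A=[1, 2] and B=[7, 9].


Dot product = sum of element-wise products
A[0]*B[0] = 1*7 = 7
A[1]*B[1] = 2*9 = 18
Sum = 7 + 18 = 25

25


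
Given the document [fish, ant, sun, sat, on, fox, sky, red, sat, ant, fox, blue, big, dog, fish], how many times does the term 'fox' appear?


Document has 15 words
Scanning for 'fox':
Found at positions: [5, 10]
Count = 2

2


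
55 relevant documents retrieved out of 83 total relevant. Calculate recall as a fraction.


Recall = retrieved_relevant / total_relevant
= 55 / 83
= 55 / (55 + 28)
= 55/83

55/83


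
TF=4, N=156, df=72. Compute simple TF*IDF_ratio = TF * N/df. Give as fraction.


TF * (N/df)
= 4 * (156/72)
= 4 * 13/6
= 26/3

26/3


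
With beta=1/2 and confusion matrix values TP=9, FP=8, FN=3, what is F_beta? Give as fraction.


P = TP/(TP+FP) = 9/17 = 9/17
R = TP/(TP+FN) = 9/12 = 3/4
beta^2 = 1/2^2 = 1/4
(1 + beta^2) = 5/4
Numerator = (1+beta^2)*P*R = 135/272
Denominator = beta^2*P + R = 9/68 + 3/4 = 15/17
F_beta = 9/16

9/16


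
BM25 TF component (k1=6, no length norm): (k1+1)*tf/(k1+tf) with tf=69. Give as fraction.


BM25 TF component = (k1+1)*tf / (k1+tf)
k1 = 6, tf = 69
Numerator = (6+1)*69 = 483
Denominator = 6 + 69 = 75
= 483/75 = 161/25

161/25


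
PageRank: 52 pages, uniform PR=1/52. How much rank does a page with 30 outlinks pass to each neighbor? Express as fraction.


Initial PR = 1/52 = 1/52
Outlinks = 30
Contribution per link = PR / outlinks
= 1/52 / 30
= 1/1560

1/1560


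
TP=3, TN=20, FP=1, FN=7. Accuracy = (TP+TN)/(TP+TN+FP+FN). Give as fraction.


Accuracy = (TP + TN) / (TP + TN + FP + FN)
TP + TN = 3 + 20 = 23
Total = 3 + 20 + 1 + 7 = 31
Accuracy = 23 / 31 = 23/31

23/31


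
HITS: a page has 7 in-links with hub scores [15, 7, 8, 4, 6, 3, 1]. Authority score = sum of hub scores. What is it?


Authority = sum of hub scores of in-linkers
In-link 1: hub score = 15
In-link 2: hub score = 7
In-link 3: hub score = 8
In-link 4: hub score = 4
In-link 5: hub score = 6
In-link 6: hub score = 3
In-link 7: hub score = 1
Authority = 15 + 7 + 8 + 4 + 6 + 3 + 1 = 44

44


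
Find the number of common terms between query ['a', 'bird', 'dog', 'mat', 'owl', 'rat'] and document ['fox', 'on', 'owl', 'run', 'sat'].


Query terms: ['a', 'bird', 'dog', 'mat', 'owl', 'rat']
Document terms: ['fox', 'on', 'owl', 'run', 'sat']
Common terms: ['owl']
Overlap count = 1

1


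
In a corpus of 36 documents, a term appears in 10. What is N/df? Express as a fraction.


IDF ratio = N / df
= 36 / 10
= 18/5

18/5


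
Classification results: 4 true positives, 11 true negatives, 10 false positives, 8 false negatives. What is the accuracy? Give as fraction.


Accuracy = (TP + TN) / (TP + TN + FP + FN)
TP + TN = 4 + 11 = 15
Total = 4 + 11 + 10 + 8 = 33
Accuracy = 15 / 33 = 5/11

5/11


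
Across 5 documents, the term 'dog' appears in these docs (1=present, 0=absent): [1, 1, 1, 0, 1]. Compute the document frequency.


Checking each document for 'dog':
Doc 1: present
Doc 2: present
Doc 3: present
Doc 4: absent
Doc 5: present
df = sum of presences = 1 + 1 + 1 + 0 + 1 = 4

4


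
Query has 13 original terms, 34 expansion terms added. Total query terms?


Original terms: 13
Expansion terms: 34
Total = 13 + 34 = 47

47


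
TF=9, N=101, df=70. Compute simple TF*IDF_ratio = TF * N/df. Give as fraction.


TF * (N/df)
= 9 * (101/70)
= 9 * 101/70
= 909/70

909/70


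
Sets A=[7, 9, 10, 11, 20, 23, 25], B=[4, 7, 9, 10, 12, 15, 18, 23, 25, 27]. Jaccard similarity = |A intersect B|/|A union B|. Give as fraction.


A intersect B = [7, 9, 10, 23, 25]
|A intersect B| = 5
A union B = [4, 7, 9, 10, 11, 12, 15, 18, 20, 23, 25, 27]
|A union B| = 12
Jaccard = 5/12 = 5/12

5/12


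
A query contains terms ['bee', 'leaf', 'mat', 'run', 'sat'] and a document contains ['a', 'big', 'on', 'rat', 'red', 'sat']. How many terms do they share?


Query terms: ['bee', 'leaf', 'mat', 'run', 'sat']
Document terms: ['a', 'big', 'on', 'rat', 'red', 'sat']
Common terms: ['sat']
Overlap count = 1

1


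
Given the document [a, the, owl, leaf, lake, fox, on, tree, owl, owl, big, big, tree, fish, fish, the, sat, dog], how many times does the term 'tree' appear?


Document has 18 words
Scanning for 'tree':
Found at positions: [7, 12]
Count = 2

2


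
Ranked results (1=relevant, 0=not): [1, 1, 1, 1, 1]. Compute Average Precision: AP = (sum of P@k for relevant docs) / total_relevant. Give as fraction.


Computing P@k for each relevant position:
Position 1: relevant, P@1 = 1/1 = 1
Position 2: relevant, P@2 = 2/2 = 1
Position 3: relevant, P@3 = 3/3 = 1
Position 4: relevant, P@4 = 4/4 = 1
Position 5: relevant, P@5 = 5/5 = 1
Sum of P@k = 1 + 1 + 1 + 1 + 1 = 5
AP = 5 / 5 = 1

1


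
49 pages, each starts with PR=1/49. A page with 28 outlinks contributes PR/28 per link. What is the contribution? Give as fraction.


Initial PR = 1/49 = 1/49
Outlinks = 28
Contribution per link = PR / outlinks
= 1/49 / 28
= 1/1372

1/1372


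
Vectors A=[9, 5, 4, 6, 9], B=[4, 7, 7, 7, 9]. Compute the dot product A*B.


Dot product = sum of element-wise products
A[0]*B[0] = 9*4 = 36
A[1]*B[1] = 5*7 = 35
A[2]*B[2] = 4*7 = 28
A[3]*B[3] = 6*7 = 42
A[4]*B[4] = 9*9 = 81
Sum = 36 + 35 + 28 + 42 + 81 = 222

222


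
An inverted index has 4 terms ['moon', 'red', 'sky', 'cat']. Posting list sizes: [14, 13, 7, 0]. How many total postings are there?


Summing posting list sizes:
'moon': 14 postings
'red': 13 postings
'sky': 7 postings
'cat': 0 postings
Total = 14 + 13 + 7 + 0 = 34

34


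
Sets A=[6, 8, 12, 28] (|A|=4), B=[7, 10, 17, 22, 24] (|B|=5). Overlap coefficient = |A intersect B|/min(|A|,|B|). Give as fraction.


A intersect B = []
|A intersect B| = 0
min(|A|, |B|) = min(4, 5) = 4
Overlap = 0 / 4 = 0

0


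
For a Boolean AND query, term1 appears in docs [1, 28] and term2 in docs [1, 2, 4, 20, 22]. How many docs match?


Boolean AND: find intersection of posting lists
term1 docs: [1, 28]
term2 docs: [1, 2, 4, 20, 22]
Intersection: [1]
|intersection| = 1

1


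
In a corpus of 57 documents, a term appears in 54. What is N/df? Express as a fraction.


IDF ratio = N / df
= 57 / 54
= 19/18

19/18


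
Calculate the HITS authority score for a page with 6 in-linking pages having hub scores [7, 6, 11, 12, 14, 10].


Authority = sum of hub scores of in-linkers
In-link 1: hub score = 7
In-link 2: hub score = 6
In-link 3: hub score = 11
In-link 4: hub score = 12
In-link 5: hub score = 14
In-link 6: hub score = 10
Authority = 7 + 6 + 11 + 12 + 14 + 10 = 60

60


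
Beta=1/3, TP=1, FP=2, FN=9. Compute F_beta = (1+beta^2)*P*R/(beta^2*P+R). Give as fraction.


P = TP/(TP+FP) = 1/3 = 1/3
R = TP/(TP+FN) = 1/10 = 1/10
beta^2 = 1/3^2 = 1/9
(1 + beta^2) = 10/9
Numerator = (1+beta^2)*P*R = 1/27
Denominator = beta^2*P + R = 1/27 + 1/10 = 37/270
F_beta = 10/37

10/37


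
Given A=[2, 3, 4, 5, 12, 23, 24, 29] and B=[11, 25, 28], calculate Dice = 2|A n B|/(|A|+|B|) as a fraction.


A intersect B = []
|A intersect B| = 0
|A| = 8, |B| = 3
Dice = 2*0 / (8+3)
= 0 / 11 = 0

0


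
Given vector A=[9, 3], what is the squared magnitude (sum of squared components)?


|A|^2 = sum of squared components
A[0]^2 = 9^2 = 81
A[1]^2 = 3^2 = 9
Sum = 81 + 9 = 90

90


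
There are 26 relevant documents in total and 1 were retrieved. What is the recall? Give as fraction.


Recall = retrieved_relevant / total_relevant
= 1 / 26
= 1 / (1 + 25)
= 1/26

1/26


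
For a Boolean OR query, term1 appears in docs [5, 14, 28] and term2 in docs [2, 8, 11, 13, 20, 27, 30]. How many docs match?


Boolean OR: find union of posting lists
term1 docs: [5, 14, 28]
term2 docs: [2, 8, 11, 13, 20, 27, 30]
Union: [2, 5, 8, 11, 13, 14, 20, 27, 28, 30]
|union| = 10

10


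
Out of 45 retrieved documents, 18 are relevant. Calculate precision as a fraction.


Precision = relevant_retrieved / total_retrieved
= 18 / 45
= 18 / (18 + 27)
= 2/5

2/5


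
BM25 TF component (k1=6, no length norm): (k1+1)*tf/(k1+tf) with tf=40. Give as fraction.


BM25 TF component = (k1+1)*tf / (k1+tf)
k1 = 6, tf = 40
Numerator = (6+1)*40 = 280
Denominator = 6 + 40 = 46
= 280/46 = 140/23

140/23


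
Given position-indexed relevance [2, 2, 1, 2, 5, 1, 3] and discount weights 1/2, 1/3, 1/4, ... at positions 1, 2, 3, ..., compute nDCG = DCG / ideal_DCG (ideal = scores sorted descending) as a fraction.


Position discount weights w_i = 1/(i+1) for i=1..7:
Weights = [1/2, 1/3, 1/4, 1/5, 1/6, 1/7, 1/8]
Actual relevance: [2, 2, 1, 2, 5, 1, 3]
DCG = 2/2 + 2/3 + 1/4 + 2/5 + 5/6 + 1/7 + 3/8 = 1027/280
Ideal relevance (sorted desc): [5, 3, 2, 2, 2, 1, 1]
Ideal DCG = 5/2 + 3/3 + 2/4 + 2/5 + 2/6 + 1/7 + 1/8 = 4201/840
nDCG = DCG / ideal_DCG = 1027/280 / 4201/840 = 3081/4201

3081/4201


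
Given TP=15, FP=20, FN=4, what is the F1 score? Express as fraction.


F1 = 2 * P * R / (P + R)
P = TP/(TP+FP) = 15/35 = 3/7
R = TP/(TP+FN) = 15/19 = 15/19
2 * P * R = 2 * 3/7 * 15/19 = 90/133
P + R = 3/7 + 15/19 = 162/133
F1 = 90/133 / 162/133 = 5/9

5/9


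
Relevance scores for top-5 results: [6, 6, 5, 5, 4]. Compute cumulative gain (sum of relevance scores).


Cumulative Gain = sum of relevance scores
Position 1: rel=6, running sum=6
Position 2: rel=6, running sum=12
Position 3: rel=5, running sum=17
Position 4: rel=5, running sum=22
Position 5: rel=4, running sum=26
CG = 26

26


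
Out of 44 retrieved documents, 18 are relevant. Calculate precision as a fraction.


Precision = relevant_retrieved / total_retrieved
= 18 / 44
= 18 / (18 + 26)
= 9/22

9/22


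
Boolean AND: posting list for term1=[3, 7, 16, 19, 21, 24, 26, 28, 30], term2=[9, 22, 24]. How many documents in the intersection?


Boolean AND: find intersection of posting lists
term1 docs: [3, 7, 16, 19, 21, 24, 26, 28, 30]
term2 docs: [9, 22, 24]
Intersection: [24]
|intersection| = 1

1


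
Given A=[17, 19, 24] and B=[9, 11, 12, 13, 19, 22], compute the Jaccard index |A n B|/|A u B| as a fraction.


A intersect B = [19]
|A intersect B| = 1
A union B = [9, 11, 12, 13, 17, 19, 22, 24]
|A union B| = 8
Jaccard = 1/8 = 1/8

1/8


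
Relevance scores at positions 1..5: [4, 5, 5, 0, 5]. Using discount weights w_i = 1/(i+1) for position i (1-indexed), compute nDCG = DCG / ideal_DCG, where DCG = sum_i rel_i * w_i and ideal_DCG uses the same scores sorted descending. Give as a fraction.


Position discount weights w_i = 1/(i+1) for i=1..5:
Weights = [1/2, 1/3, 1/4, 1/5, 1/6]
Actual relevance: [4, 5, 5, 0, 5]
DCG = 4/2 + 5/3 + 5/4 + 0/5 + 5/6 = 23/4
Ideal relevance (sorted desc): [5, 5, 5, 4, 0]
Ideal DCG = 5/2 + 5/3 + 5/4 + 4/5 + 0/6 = 373/60
nDCG = DCG / ideal_DCG = 23/4 / 373/60 = 345/373

345/373


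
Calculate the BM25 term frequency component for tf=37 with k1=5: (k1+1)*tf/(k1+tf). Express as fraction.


BM25 TF component = (k1+1)*tf / (k1+tf)
k1 = 5, tf = 37
Numerator = (5+1)*37 = 222
Denominator = 5 + 37 = 42
= 222/42 = 37/7

37/7


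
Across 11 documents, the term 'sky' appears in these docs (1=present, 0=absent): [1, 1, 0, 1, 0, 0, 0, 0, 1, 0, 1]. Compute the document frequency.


Checking each document for 'sky':
Doc 1: present
Doc 2: present
Doc 3: absent
Doc 4: present
Doc 5: absent
Doc 6: absent
Doc 7: absent
Doc 8: absent
Doc 9: present
Doc 10: absent
Doc 11: present
df = sum of presences = 1 + 1 + 0 + 1 + 0 + 0 + 0 + 0 + 1 + 0 + 1 = 5

5


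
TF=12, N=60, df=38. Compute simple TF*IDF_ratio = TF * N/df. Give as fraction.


TF * (N/df)
= 12 * (60/38)
= 12 * 30/19
= 360/19

360/19


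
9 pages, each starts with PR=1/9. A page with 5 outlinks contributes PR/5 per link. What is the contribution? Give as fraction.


Initial PR = 1/9 = 1/9
Outlinks = 5
Contribution per link = PR / outlinks
= 1/9 / 5
= 1/45

1/45


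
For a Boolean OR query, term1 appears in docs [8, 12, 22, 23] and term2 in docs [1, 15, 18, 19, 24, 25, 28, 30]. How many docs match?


Boolean OR: find union of posting lists
term1 docs: [8, 12, 22, 23]
term2 docs: [1, 15, 18, 19, 24, 25, 28, 30]
Union: [1, 8, 12, 15, 18, 19, 22, 23, 24, 25, 28, 30]
|union| = 12

12


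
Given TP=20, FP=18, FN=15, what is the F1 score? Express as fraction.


F1 = 2 * P * R / (P + R)
P = TP/(TP+FP) = 20/38 = 10/19
R = TP/(TP+FN) = 20/35 = 4/7
2 * P * R = 2 * 10/19 * 4/7 = 80/133
P + R = 10/19 + 4/7 = 146/133
F1 = 80/133 / 146/133 = 40/73

40/73


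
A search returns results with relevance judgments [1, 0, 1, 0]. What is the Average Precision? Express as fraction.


Computing P@k for each relevant position:
Position 1: relevant, P@1 = 1/1 = 1
Position 2: not relevant
Position 3: relevant, P@3 = 2/3 = 2/3
Position 4: not relevant
Sum of P@k = 1 + 2/3 = 5/3
AP = 5/3 / 2 = 5/6

5/6


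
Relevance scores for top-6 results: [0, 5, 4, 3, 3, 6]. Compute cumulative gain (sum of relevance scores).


Cumulative Gain = sum of relevance scores
Position 1: rel=0, running sum=0
Position 2: rel=5, running sum=5
Position 3: rel=4, running sum=9
Position 4: rel=3, running sum=12
Position 5: rel=3, running sum=15
Position 6: rel=6, running sum=21
CG = 21

21


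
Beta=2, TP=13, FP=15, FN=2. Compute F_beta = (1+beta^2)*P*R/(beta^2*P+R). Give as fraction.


P = TP/(TP+FP) = 13/28 = 13/28
R = TP/(TP+FN) = 13/15 = 13/15
beta^2 = 2^2 = 4
(1 + beta^2) = 5
Numerator = (1+beta^2)*P*R = 169/84
Denominator = beta^2*P + R = 13/7 + 13/15 = 286/105
F_beta = 65/88

65/88


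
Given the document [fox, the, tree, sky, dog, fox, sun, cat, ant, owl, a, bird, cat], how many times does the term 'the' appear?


Document has 13 words
Scanning for 'the':
Found at positions: [1]
Count = 1

1


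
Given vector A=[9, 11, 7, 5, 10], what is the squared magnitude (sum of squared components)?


|A|^2 = sum of squared components
A[0]^2 = 9^2 = 81
A[1]^2 = 11^2 = 121
A[2]^2 = 7^2 = 49
A[3]^2 = 5^2 = 25
A[4]^2 = 10^2 = 100
Sum = 81 + 121 + 49 + 25 + 100 = 376

376


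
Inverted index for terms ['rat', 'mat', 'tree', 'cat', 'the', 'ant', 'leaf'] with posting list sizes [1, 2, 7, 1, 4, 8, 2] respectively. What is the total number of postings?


Summing posting list sizes:
'rat': 1 postings
'mat': 2 postings
'tree': 7 postings
'cat': 1 postings
'the': 4 postings
'ant': 8 postings
'leaf': 2 postings
Total = 1 + 2 + 7 + 1 + 4 + 8 + 2 = 25

25


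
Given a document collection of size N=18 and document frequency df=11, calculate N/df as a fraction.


IDF ratio = N / df
= 18 / 11
= 18/11

18/11
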